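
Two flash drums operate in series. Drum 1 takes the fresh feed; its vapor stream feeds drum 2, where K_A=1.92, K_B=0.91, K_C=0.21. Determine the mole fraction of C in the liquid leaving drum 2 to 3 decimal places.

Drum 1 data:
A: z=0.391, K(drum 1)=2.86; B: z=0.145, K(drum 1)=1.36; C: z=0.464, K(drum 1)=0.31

Drum 1:
Let ψ₁ = V/F and solve Σ zᵢ(Kᵢ−1)/(1+ψ₁(Kᵢ−1)) = 0.
Feasibility: ΣzᵢKᵢ = 1.459, Σzᵢ/Kᵢ = 1.740 — both > 1, two phases present.
Newton–Raphson from ψ₁ = 0.39:
  ψ₁ = 0.390: g = 0.0292, g' = -0.882 → ψ₁ = 0.423
Converged at ψ₁ = 0.423.
Drum-1 compositions:
  A: x = 0.219, y = 0.626
  B: x = 0.126, y = 0.171
  C: x = 0.655, y = 0.203
Drum-2 feed = drum-1 vapor: z₂ = (0.6257, 0.1711, 0.2032).
Drum 2:
Let ψ₂ = V/F and solve Σ zᵢ(Kᵢ−1)/(1+ψ₂(Kᵢ−1)) = 0.
Feasibility: ΣzᵢKᵢ = 1.400, Σzᵢ/Kᵢ = 1.481 — both > 1, two phases present.
Iterate (Newton) starting at ψ₂ = 0.45:
  ψ₂ = 0.450: g = 0.1420, g' = -0.572 → ψ₂ = 0.698
  ψ₂ = 0.698: g = -0.0241, g' = -0.829 → ψ₂ = 0.669
  ψ₂ = 0.669: g = -0.0008, g' = -0.776 → ψ₂ = 0.668
Converged at ψ₂ = 0.668.
  A: x = 0.387, y = 0.744
  B: x = 0.182, y = 0.166
  C: x = 0.430, y = 0.090

x_C (drum 2) = 0.430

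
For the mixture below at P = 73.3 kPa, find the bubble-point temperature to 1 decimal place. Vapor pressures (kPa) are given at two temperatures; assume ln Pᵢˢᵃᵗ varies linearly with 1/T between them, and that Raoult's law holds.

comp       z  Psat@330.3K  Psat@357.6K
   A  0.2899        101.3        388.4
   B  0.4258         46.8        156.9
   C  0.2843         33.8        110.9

Bubble-point temperature: ΣzᵢPᵢˢᵃᵗ(T) = P. Interpolate ln Pᵢˢᵃᵗ = aᵢ + bᵢ/T.
  T = 330.3 K: ΣzᵢPᵢˢᵃᵗ = 58.90 kPa
  T = 357.6 K: ΣzᵢPᵢˢᵃᵗ = 210.93 kPa
  T = 344.0 K: ΣzᵢPᵢˢᵃᵗ = 114.52 kPa
  T = 337.1 K: ΣzᵢPᵢˢᵃᵗ = 82.47 kPa
  T = 333.7 K: ΣzᵢPᵢˢᵃᵗ = 69.82 kPa
  T = 335.4 K: ΣzᵢPᵢˢᵃᵗ = 75.91 kPa
Interpolating between 333.7 K and 335.4 K gives T ≈ 334.7 K.

T = 334.7 K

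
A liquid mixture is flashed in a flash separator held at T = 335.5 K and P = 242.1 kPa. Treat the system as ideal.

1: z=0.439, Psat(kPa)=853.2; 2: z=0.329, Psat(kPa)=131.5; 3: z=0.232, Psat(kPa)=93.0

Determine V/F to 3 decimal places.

V/F = 0.609

Raoult's law: Kᵢ = Pᵢˢᵃᵗ/P = Pᵢˢᵃᵗ/242.1.
  K_1 = 853.2/242.1 = 3.52416, K_2 = 131.5/242.1 = 0.54316, K_3 = 93.0/242.1 = 0.38414
Material balance + equilibrium reduce to Σ zᵢ(Kᵢ−1)/(1+V/F(Kᵢ−1)) = 0.
Check two-phase: ΣzᵢKᵢ = 1.815 > 1 and Σzᵢ/Kᵢ = 1.334 > 1, so g(0) = 0.815 > 0 and g(1) = -0.334 < 0.
Iterate (Newton) starting at V/F = 0.4:
  V/F = 0.400: g = 0.1779, g' = -0.950 → V/F = 0.587
  V/F = 0.587: g = 0.0172, g' = -0.798 → V/F = 0.609
Converged at V/F = 0.609.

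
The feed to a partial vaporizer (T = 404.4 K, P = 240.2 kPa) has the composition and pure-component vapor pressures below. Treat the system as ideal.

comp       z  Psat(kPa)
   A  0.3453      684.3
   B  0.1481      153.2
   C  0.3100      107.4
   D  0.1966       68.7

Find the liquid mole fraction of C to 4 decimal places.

x_C = 0.3619

Raoult's law: Kᵢ = Pᵢˢᵃᵗ/P = Pᵢˢᵃᵗ/240.2.
  K_A = 684.3/240.2 = 2.848876, K_B = 153.2/240.2 = 0.637802, K_C = 107.4/240.2 = 0.447127, K_D = 68.7/240.2 = 0.286012
Rachford–Rice: g(V/F) = Σ zᵢ(Kᵢ−1)/(1+V/F(Kᵢ−1)) = 0.
Check two-phase: ΣzᵢKᵢ = 1.2730 > 1 and Σzᵢ/Kᵢ = 1.7341 > 1, so g(0) = 0.2730 > 0 and g(1) = -0.7341 < 0.
Iterate (Newton) starting at V/F = 0.5:
  V/F = 0.5000: g = -0.18894, g' = -0.7711 → V/F = 0.2550
  V/F = 0.2550: g = 0.00365, g' = -0.8470 → V/F = 0.2593
Converged at V/F = 0.2593.
Compositions from xᵢ = zᵢ/(1+V/F(Kᵢ−1)), yᵢ = Kᵢxᵢ:
  A: x = 0.2334, y = 0.6649
  B: x = 0.1635, y = 0.1042
  C: x = 0.3619, y = 0.1618
  D: x = 0.2413, y = 0.0690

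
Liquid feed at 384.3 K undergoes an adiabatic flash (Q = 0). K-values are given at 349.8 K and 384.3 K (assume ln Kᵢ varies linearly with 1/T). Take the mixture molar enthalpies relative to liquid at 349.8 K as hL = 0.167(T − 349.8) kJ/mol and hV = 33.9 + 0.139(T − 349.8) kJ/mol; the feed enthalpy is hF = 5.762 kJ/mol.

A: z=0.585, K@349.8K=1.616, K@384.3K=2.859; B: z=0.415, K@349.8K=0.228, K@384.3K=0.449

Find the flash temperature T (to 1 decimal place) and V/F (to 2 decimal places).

Adiabatic flash: solve Rachford–Rice at each trial T, then check hF = ψ·hV(T) + (1−ψ)·hL(T).
  T = 349.8 K: K = (1.616, 0.228), RR gives ψ = 0.084, H_out = 2.850 kJ/mol
  T = 384.3 K: K = (2.859, 0.449), RR gives ψ = 0.838, H_out = 33.376 kJ/mol
  T = 367.1 K: K = (2.180, 0.325), RR gives ψ = 0.516, H_out = 20.117 kJ/mol
  T = 358.5 K: K = (1.885, 0.274), RR gives ψ = 0.337, H_out = 12.793 kJ/mol
  T = 354.1 K: K = (1.746, 0.250), RR gives ψ = 0.223, H_out = 8.262 kJ/mol
  T = 352.0 K: K = (1.681, 0.239), RR gives ψ = 0.160, H_out = 5.774 kJ/mol
Linear interpolation between T = 349.8 (H_out = 2.850) and T = 352.0 (H_out = 5.774) on hF = 5.762 gives T ≈ 352.0 K, at which ψ = 0.16.

T = 352.0 K, V/F = 0.16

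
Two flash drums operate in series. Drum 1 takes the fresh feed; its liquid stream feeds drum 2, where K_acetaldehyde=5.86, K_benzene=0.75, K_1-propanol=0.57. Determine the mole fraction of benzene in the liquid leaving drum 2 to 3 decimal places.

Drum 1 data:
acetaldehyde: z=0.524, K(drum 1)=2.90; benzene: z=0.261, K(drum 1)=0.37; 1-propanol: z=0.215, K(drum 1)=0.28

Drum 1:
Newton–Raphson from ψ₁ = 0.55:
  ψ₁ = 0.550: g = -0.0211, g' = -1.000 → ψ₁ = 0.529
Converged at ψ₁ = 0.529.
Drum-1 compositions:
  acetaldehyde: x = 0.261, y = 0.758
  benzene: x = 0.391, y = 0.145
  1-propanol: x = 0.347, y = 0.097
Drum-2 feed = drum-1 liquid: z₂ = (0.2614, 0.3914, 0.3472).
Drum 2:
Newton–Raphson from ψ₂ = 0.41:
  ψ₂ = 0.410: g = 0.1342, g' = -0.814 → ψ₂ = 0.575
  ψ₂ = 0.575: g = 0.0223, g' = -0.576 → ψ₂ = 0.613
  ψ₂ = 0.613: g = 0.0007, g' = -0.542 → ψ₂ = 0.615
Converged at ψ₂ = 0.615.
  acetaldehyde: x = 0.066, y = 0.384
  benzene: x = 0.462, y = 0.347
  1-propanol: x = 0.472, y = 0.269

x_benzene (drum 2) = 0.462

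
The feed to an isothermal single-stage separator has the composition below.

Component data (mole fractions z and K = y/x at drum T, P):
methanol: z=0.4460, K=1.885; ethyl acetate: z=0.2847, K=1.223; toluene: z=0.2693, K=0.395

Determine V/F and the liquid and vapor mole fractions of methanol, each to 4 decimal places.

V/F = 0.7357, x_methanol = 0.2701, y_methanol = 0.5092

Iterate (Newton) starting at V/F = 0.5:
  V/F = 0.5000: g = 0.09716, g' = -0.3819 → V/F = 0.7544
  V/F = 0.7544: g = -0.00869, g' = -0.4696 → V/F = 0.7359
  V/F = 0.7359: g = -0.00010, g' = -0.4588 → V/F = 0.7357
Converged at V/F = 0.7357.
Compositions from xᵢ = zᵢ/(1+V/F(Kᵢ−1)), yᵢ = Kᵢxᵢ:
  methanol: x = 0.2701, y = 0.5092
  ethyl acetate: x = 0.2446, y = 0.2991
  toluene: x = 0.4853, y = 0.1917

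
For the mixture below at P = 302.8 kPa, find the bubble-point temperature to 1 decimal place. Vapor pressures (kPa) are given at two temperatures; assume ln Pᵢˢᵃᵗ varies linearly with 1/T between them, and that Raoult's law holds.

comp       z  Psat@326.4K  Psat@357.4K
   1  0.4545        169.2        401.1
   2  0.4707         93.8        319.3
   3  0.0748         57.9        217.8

Bubble-point temperature: ΣzᵢPᵢˢᵃᵗ(T) = P. Interpolate ln Pᵢˢᵃᵗ = aᵢ + bᵢ/T.
  T = 326.4 K: ΣzᵢPᵢˢᵃᵗ = 125.38 kPa
  T = 357.4 K: ΣzᵢPᵢˢᵃᵗ = 348.89 kPa
  T = 341.9 K: ΣzᵢPᵢˢᵃᵗ = 213.15 kPa
  T = 349.6 K: ΣzᵢPᵢˢᵃᵗ = 273.49 kPa
  T = 353.5 K: ΣzᵢPᵢˢᵃᵗ = 309.24 kPa
  T = 351.6 K: ΣzᵢPᵢˢᵃᵗ = 291.35 kPa
Interpolating between 351.6 K and 353.5 K gives T ≈ 352.8 K.

T = 352.8 K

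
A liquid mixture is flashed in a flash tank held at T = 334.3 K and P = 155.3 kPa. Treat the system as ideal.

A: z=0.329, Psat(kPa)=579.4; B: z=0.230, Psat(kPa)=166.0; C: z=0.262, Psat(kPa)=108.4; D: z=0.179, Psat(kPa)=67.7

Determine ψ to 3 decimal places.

Raoult's law: Kᵢ = Pᵢˢᵃᵗ/P = Pᵢˢᵃᵗ/155.3.
  K_A = 579.4/155.3 = 3.73084, K_B = 166.0/155.3 = 1.06890, K_C = 108.4/155.3 = 0.69800, K_D = 67.7/155.3 = 0.43593
Rachford–Rice: g(ψ) = Σ zᵢ(Kᵢ−1)/(1+ψ(Kᵢ−1)) = 0.
g(0) = ΣzᵢKᵢ − 1 = 0.734 and g(1) = 1 − Σzᵢ/Kᵢ = -0.089, so a root lies in (0, 1).
Newton iteration, ψ⁰ = 0.5:
  ψ = 0.500: g = 0.1613, g' = -0.583 → ψ = 0.777
  ψ = 0.777: g = 0.0199, g' = -0.474 → ψ = 0.819
Converged at ψ = 0.819.

ψ = 0.819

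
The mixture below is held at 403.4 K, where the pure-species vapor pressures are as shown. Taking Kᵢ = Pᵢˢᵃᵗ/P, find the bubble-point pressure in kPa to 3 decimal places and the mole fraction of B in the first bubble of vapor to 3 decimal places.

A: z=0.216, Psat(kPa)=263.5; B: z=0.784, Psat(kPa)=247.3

Pbub = 250.799 kPa, y_B = 0.773

At the bubble point ψ → 0, so ΣzᵢKᵢ = 1 with Kᵢ = Pᵢˢᵃᵗ/P ⇒ P = ΣzᵢPᵢˢᵃᵗ.
P = 0.216·263.5 + 0.784·247.3 = 250.799 kPa
yᵢ = zᵢPᵢˢᵃᵗ/P ⇒ y_B = 0.784·247.3/250.799 = 0.773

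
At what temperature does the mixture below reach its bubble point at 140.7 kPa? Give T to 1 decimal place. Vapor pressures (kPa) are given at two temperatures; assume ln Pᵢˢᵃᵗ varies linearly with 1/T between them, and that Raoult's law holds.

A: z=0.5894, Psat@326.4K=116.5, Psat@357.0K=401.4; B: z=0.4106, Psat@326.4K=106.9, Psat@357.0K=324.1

Bubble-point temperature: ΣzᵢPᵢˢᵃᵗ(T) = P. Interpolate ln Pᵢˢᵃᵗ = aᵢ + bᵢ/T.
  T = 326.4 K: ΣzᵢPᵢˢᵃᵗ = 112.56 kPa
  T = 357.0 K: ΣzᵢPᵢˢᵃᵗ = 369.66 kPa
  T = 341.7 K: ΣzᵢPᵢˢᵃᵗ = 209.38 kPa
  T = 334.0 K: ΣzᵢPᵢˢᵃᵗ = 154.28 kPa
  T = 330.2 K: ΣzᵢPᵢˢᵃᵗ = 132.01 kPa
  T = 332.1 K: ΣzᵢPᵢˢᵃᵗ = 142.78 kPa
Interpolating between 330.2 K and 332.1 K gives T ≈ 331.7 K.

T = 331.7 K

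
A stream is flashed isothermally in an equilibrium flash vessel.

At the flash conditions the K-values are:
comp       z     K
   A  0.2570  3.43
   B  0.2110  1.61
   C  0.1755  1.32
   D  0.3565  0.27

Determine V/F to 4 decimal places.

V/F = 0.5227

Material balance + equilibrium reduce to Σ zᵢ(Kᵢ−1)/(1+V/F(Kᵢ−1)) = 0.
Check two-phase: ΣzᵢKᵢ = 1.5491 > 1 and Σzᵢ/Kᵢ = 1.6593 > 1, so g(0) = 0.5491 > 0 and g(1) = -0.6593 < 0.
Newton iteration, V/F⁰ = 0.5:
  V/F = 0.5000: g = 0.01915, g' = -0.8399 → V/F = 0.5228
  V/F = 0.5228: g = -0.00010, g' = -0.8496 → V/F = 0.5227
Converged at V/F = 0.5227.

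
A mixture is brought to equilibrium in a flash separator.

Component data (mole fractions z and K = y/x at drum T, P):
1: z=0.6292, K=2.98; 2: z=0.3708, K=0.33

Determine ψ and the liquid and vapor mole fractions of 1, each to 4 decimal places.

Let ψ = V/F and solve Σ zᵢ(Kᵢ−1)/(1+ψ(Kᵢ−1)) = 0.
Check two-phase: ΣzᵢKᵢ = 1.9974 > 1 and Σzᵢ/Kᵢ = 1.3348 > 1, so g(0) = 0.9974 > 0 and g(1) = -0.3348 < 0.
Binary case is linear: z₁(K₁−1)(1+ψ(K₂−1)) + z₂(K₂−1)(1+ψ(K₁−1)) = 0
⇒ ψ = [z₁(K₁−1)+z₂(K₂−1)] / [−(K₁−1)(K₂−1)] = 0.99738/1.32660 = 0.7518
Compositions from xᵢ = zᵢ/(1+ψ(Kᵢ−1)), yᵢ = Kᵢxᵢ:
  1: x = 0.2528, y = 0.7534
  2: x = 0.7472, y = 0.2466

ψ = 0.7518, x_1 = 0.2528, y_1 = 0.7534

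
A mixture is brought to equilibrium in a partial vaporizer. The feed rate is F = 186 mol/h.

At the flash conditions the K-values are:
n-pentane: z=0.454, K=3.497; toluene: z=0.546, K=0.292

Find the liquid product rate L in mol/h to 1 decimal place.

L = 107.4 mol/h

Material balance + equilibrium reduce to Σ zᵢ(Kᵢ−1)/(1+ψ(Kᵢ−1)) = 0.
Feasibility: ΣzᵢKᵢ = 1.747, Σzᵢ/Kᵢ = 2.000 — both > 1, two phases present.
Binary case is linear: z₁(K₁−1)(1+ψ(K₂−1)) + z₂(K₂−1)(1+ψ(K₁−1)) = 0
⇒ ψ = [z₁(K₁−1)+z₂(K₂−1)] / [−(K₁−1)(K₂−1)] = 0.7471/1.7679 = 0.423
Then V = ψ·F = 0.4226·186 = 78.6 mol/h and L = F − V = 107.4 mol/h.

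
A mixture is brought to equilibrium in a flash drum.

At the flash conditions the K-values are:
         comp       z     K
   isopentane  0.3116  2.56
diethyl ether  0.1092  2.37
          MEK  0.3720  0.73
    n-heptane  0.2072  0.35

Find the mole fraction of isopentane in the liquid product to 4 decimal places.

x_isopentane = 0.1628

Material balance + equilibrium reduce to Σ zᵢ(Kᵢ−1)/(1+β(Kᵢ−1)) = 0.
Feasibility: ΣzᵢKᵢ = 1.4006, Σzᵢ/Kᵢ = 1.2694 — both > 1, two phases present.
Newton iteration, β⁰ = 0.5:
  β = 0.5000: g = 0.04623, g' = -0.5399 → β = 0.5856
  β = 0.5856: g = 0.00027, g' = -0.5367 → β = 0.5861
Converged at β = 0.5861.
Compositions from xᵢ = zᵢ/(1+β(Kᵢ−1)), yᵢ = Kᵢxᵢ:
  isopentane: x = 0.1628, y = 0.4167
  diethyl ether: x = 0.0606, y = 0.1435
  MEK: x = 0.4419, y = 0.3226
  n-heptane: x = 0.3347, y = 0.1172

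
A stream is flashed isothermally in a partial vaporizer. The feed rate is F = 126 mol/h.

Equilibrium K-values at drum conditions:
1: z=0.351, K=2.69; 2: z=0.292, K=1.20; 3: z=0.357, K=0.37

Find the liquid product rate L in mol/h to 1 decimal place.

L = 53.4 mol/h

Rachford–Rice: g(ψ) = Σ zᵢ(Kᵢ−1)/(1+ψ(Kᵢ−1)) = 0.
g(0) = ΣzᵢKᵢ − 1 = 0.427 and g(1) = 1 − Σzᵢ/Kᵢ = -0.339, so a root lies in (0, 1).
Newton iteration, ψ⁰ = 0.5:
  ψ = 0.500: g = 0.0463, g' = -0.606 → ψ = 0.576
Converged at ψ = 0.576.
Then V = ψ·F = 0.5759·126 = 72.6 mol/h and L = F − V = 53.4 mol/h.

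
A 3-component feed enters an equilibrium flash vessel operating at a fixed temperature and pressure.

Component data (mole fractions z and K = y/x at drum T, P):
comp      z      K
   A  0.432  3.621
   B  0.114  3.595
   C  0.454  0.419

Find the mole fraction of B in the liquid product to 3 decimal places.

Rachford–Rice: g(V/F) = Σ zᵢ(Kᵢ−1)/(1+V/F(Kᵢ−1)) = 0.
g(0) = ΣzᵢKᵢ − 1 = 1.164 and g(1) = 1 − Σzᵢ/Kᵢ = -0.235, so a root lies in (0, 1).
Iterate (Newton) starting at V/F = 0.46:
  V/F = 0.460: g = 0.2882, g' = -1.055 → V/F = 0.733
  V/F = 0.733: g = 0.0299, g' = -0.904 → V/F = 0.766
Converged at V/F = 0.766.
Compositions from xᵢ = zᵢ/(1+V/F(Kᵢ−1)), yᵢ = Kᵢxᵢ:
  A: x = 0.144, y = 0.520
  B: x = 0.038, y = 0.137
  C: x = 0.818, y = 0.343

x_B = 0.038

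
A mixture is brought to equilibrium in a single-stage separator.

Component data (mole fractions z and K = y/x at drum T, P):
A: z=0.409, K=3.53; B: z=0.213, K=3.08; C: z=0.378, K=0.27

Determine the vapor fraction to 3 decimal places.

Let ψ = V/F and solve Σ zᵢ(Kᵢ−1)/(1+ψ(Kᵢ−1)) = 0.
g(0) = ΣzᵢKᵢ − 1 = 1.202 and g(1) = 1 − Σzᵢ/Kᵢ = -0.585, so a root lies in (0, 1).
Iterate (Newton) starting at ψ = 0.33:
  ψ = 0.330: g = 0.4631, g' = -1.451 → ψ = 0.649
  ψ = 0.649: g = 0.0556, g' = -1.270 → ψ = 0.693
  ψ = 0.693: g = -0.0011, g' = -1.325 → ψ = 0.692
Converged at ψ = 0.692.

ψ = 0.692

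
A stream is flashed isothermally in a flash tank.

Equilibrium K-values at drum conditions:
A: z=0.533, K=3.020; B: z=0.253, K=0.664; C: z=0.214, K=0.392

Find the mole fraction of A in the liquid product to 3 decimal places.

Iterate (Newton) starting at ψ = 0.5:
  ψ = 0.500: g = 0.2465, g' = -0.743 → ψ = 0.832
  ψ = 0.832: g = 0.0204, g' = -0.682 → ψ = 0.862
Converged at ψ = 0.862.
Compositions from xᵢ = zᵢ/(1+ψ(Kᵢ−1)), yᵢ = Kᵢxᵢ:
  A: x = 0.195, y = 0.587
  B: x = 0.356, y = 0.236
  C: x = 0.449, y = 0.176

x_A = 0.195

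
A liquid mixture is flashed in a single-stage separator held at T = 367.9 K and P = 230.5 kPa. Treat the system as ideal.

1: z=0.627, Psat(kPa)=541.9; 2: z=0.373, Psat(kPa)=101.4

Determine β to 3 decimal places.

β = 0.843

Raoult's law: Kᵢ = Pᵢˢᵃᵗ/P = Pᵢˢᵃᵗ/230.5.
  K_1 = 541.9/230.5 = 2.35098, K_2 = 101.4/230.5 = 0.43991
Rachford–Rice: g(β) = Σ zᵢ(Kᵢ−1)/(1+β(Kᵢ−1)) = 0.
g(0) = ΣzᵢKᵢ − 1 = 0.638 and g(1) = 1 − Σzᵢ/Kᵢ = -0.115, so a root lies in (0, 1).
Binary case is linear: z₁(K₁−1)(1+β(K₂−1)) + z₂(K₂−1)(1+β(K₁−1)) = 0
⇒ β = [z₁(K₁−1)+z₂(K₂−1)] / [−(K₁−1)(K₂−1)] = 0.6381/0.7567 = 0.843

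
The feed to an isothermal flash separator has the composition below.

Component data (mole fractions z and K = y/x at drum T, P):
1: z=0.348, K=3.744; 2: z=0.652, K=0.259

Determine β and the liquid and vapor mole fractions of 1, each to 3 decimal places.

β = 0.232, x_1 = 0.213, y_1 = 0.796

Rachford–Rice: g(β) = Σ zᵢ(Kᵢ−1)/(1+β(Kᵢ−1)) = 0.
g(0) = ΣzᵢKᵢ − 1 = 0.472 and g(1) = 1 − Σzᵢ/Kᵢ = -1.610, so a root lies in (0, 1).
Binary case is linear: z₁(K₁−1)(1+β(K₂−1)) + z₂(K₂−1)(1+β(K₁−1)) = 0
⇒ β = [z₁(K₁−1)+z₂(K₂−1)] / [−(K₁−1)(K₂−1)] = 0.4718/2.0333 = 0.232
Compositions from xᵢ = zᵢ/(1+β(Kᵢ−1)), yᵢ = Kᵢxᵢ:
  1: x = 0.213, y = 0.796
  2: x = 0.787, y = 0.204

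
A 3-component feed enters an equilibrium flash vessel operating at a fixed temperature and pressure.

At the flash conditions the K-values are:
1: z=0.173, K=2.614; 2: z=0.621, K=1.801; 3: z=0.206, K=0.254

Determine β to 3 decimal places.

Material balance + equilibrium reduce to Σ zᵢ(Kᵢ−1)/(1+β(Kᵢ−1)) = 0.
Feasibility: ΣzᵢKᵢ = 1.623, Σzᵢ/Kᵢ = 1.222 — both > 1, two phases present.
Newton–Raphson from β = 0.5:
  β = 0.500: g = 0.2646, g' = -0.633 → β = 0.918
  β = 0.918: g = -0.0887, g' = -1.360 → β = 0.853
  β = 0.853: g = -0.0096, g' = -1.087 → β = 0.844
Converged at β = 0.844.

β = 0.844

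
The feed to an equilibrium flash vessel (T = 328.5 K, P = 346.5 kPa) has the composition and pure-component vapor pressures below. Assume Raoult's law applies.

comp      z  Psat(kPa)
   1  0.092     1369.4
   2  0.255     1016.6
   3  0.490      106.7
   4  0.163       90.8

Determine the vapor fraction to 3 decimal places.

ψ = 0.193

Raoult's law: Kᵢ = Pᵢˢᵃᵗ/P = Pᵢˢᵃᵗ/346.5.
  K_1 = 1369.4/346.5 = 3.95209, K_2 = 1016.6/346.5 = 2.93391, K_3 = 106.7/346.5 = 0.30794, K_4 = 90.8/346.5 = 0.26205
Rachford–Rice: g(ψ) = Σ zᵢ(Kᵢ−1)/(1+ψ(Kᵢ−1)) = 0.
g(0) = ΣzᵢKᵢ − 1 = 0.305 and g(1) = 1 − Σzᵢ/Kᵢ = -1.323, so a root lies in (0, 1).
Iterate (Newton) starting at ψ = 0.5:
  ψ = 0.500: g = -0.3488, g' = -1.149 → ψ = 0.196
  ψ = 0.196: g = -0.0039, g' = -1.258 → ψ = 0.193
Converged at ψ = 0.193.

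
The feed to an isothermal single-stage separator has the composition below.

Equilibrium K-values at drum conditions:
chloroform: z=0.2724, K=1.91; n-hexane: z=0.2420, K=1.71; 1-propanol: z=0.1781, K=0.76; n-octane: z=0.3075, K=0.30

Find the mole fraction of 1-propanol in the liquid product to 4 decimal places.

Material balance + equilibrium reduce to Σ zᵢ(Kᵢ−1)/(1+V/F(Kᵢ−1)) = 0.
Feasibility: ΣzᵢKᵢ = 1.1617, Σzᵢ/Kᵢ = 1.5435 — both > 1, two phases present.
Newton–Raphson from V/F = 0.55:
  V/F = 0.5500: g = -0.11048, g' = -0.5753 → V/F = 0.3580
  V/F = 0.3580: g = -0.01000, g' = -0.4865 → V/F = 0.3374
  V/F = 0.3374: g = -0.00005, g' = -0.4818 → V/F = 0.3373
Converged at V/F = 0.3373.
Compositions from xᵢ = zᵢ/(1+V/F(Kᵢ−1)), yᵢ = Kᵢxᵢ:
  chloroform: x = 0.2084, y = 0.3981
  n-hexane: x = 0.1952, y = 0.3339
  1-propanol: x = 0.1938, y = 0.1473
  n-octane: x = 0.4025, y = 0.1208

x_1-propanol = 0.1938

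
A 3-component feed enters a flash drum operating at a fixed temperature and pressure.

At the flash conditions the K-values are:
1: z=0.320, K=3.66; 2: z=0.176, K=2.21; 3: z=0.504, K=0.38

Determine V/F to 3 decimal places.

Material balance + equilibrium reduce to Σ zᵢ(Kᵢ−1)/(1+V/F(Kᵢ−1)) = 0.
Check two-phase: ΣzᵢKᵢ = 1.752 > 1 and Σzᵢ/Kᵢ = 1.493 > 1, so g(0) = 0.752 > 0 and g(1) = -0.493 < 0.
Newton–Raphson from V/F = 0.5:
  V/F = 0.500: g = 0.0451, g' = -0.924 → V/F = 0.549
Converged at V/F = 0.549.

V/F = 0.549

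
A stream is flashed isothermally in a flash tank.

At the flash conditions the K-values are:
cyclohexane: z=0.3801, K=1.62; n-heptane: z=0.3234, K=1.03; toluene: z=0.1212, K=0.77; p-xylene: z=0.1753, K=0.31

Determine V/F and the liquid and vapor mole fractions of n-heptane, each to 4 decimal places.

Newton–Raphson from V/F = 0.42:
  V/F = 0.4200: g = -0.00462, g' = -0.2656 → V/F = 0.4026
  V/F = 0.4026: g = -0.00003, g' = -0.2617 → V/F = 0.4025
Converged at V/F = 0.4025.
Compositions from xᵢ = zᵢ/(1+V/F(Kᵢ−1)), yᵢ = Kᵢxᵢ:
  cyclohexane: x = 0.3042, y = 0.4928
  n-heptane: x = 0.3195, y = 0.3291
  toluene: x = 0.1336, y = 0.1028
  p-xylene: x = 0.2427, y = 0.0752

V/F = 0.4025, x_n-heptane = 0.3195, y_n-heptane = 0.3291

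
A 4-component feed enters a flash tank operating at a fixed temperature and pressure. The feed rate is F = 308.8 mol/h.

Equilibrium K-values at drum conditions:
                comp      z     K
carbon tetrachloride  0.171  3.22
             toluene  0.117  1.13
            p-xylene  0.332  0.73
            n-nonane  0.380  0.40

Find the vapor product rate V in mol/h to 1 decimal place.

Material balance + equilibrium reduce to Σ zᵢ(Kᵢ−1)/(1+β(Kᵢ−1)) = 0.
Feasibility: ΣzᵢKᵢ = 1.077, Σzᵢ/Kᵢ = 1.561 — both > 1, two phases present.
Iterate (Newton) starting at β = 0.5:
  β = 0.500: g = -0.2351, g' = -0.503 → β = 0.032
  β = 0.032: g = 0.0466, g' = -0.903 → β = 0.084
  β = 0.084: g = 0.0034, g' = -0.778 → β = 0.088
Converged at β = 0.088.
Then V = β·F = 0.0881·308.8 = 27.2 mol/h and L = F − V = 281.6 mol/h.

V = 27.2 mol/h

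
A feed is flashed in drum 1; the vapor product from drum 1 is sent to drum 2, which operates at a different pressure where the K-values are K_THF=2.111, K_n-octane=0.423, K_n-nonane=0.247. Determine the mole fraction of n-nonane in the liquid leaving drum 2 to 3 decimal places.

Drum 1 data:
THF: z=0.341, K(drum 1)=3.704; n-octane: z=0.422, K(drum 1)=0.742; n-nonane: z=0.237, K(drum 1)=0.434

x_n-nonane (drum 2) = 0.199

Drum 1:
Material balance + equilibrium reduce to Σ zᵢ(Kᵢ−1)/(1+ψ₁(Kᵢ−1)) = 0.
Check two-phase: ΣzᵢKᵢ = 1.679 > 1 and Σzᵢ/Kᵢ = 1.207 > 1, so g(0) = 0.679 > 0 and g(1) = -0.207 < 0.
Newton iteration, ψ₁⁰ = 0.4:
  ψ₁ = 0.400: g = 0.1482, g' = -0.737 → ψ₁ = 0.601
  ψ₁ = 0.601: g = 0.0191, g' = -0.576 → ψ₁ = 0.634
  ψ₁ = 0.634: g = 0.0002, g' = -0.563 → ψ₁ = 0.635
Converged at ψ₁ = 0.635.
Drum-1 compositions:
  THF: x = 0.126, y = 0.465
  n-octane: x = 0.505, y = 0.374
  n-nonane: x = 0.370, y = 0.161
Drum-2 feed = drum-1 vapor: z₂ = (0.4651, 0.3744, 0.1605).
Drum 2:
Material balance + equilibrium reduce to Σ zᵢ(Kᵢ−1)/(1+ψ₂(Kᵢ−1)) = 0.
Check two-phase: ΣzᵢKᵢ = 1.180 > 1 and Σzᵢ/Kᵢ = 1.755 > 1, so g(0) = 0.180 > 0 and g(1) = -0.755 < 0.
Newton iteration, ψ₂⁰ = 0.62:
  ψ₂ = 0.620: g = -0.2571, g' = -0.824 → ψ₂ = 0.308
  ψ₂ = 0.308: g = -0.0350, g' = -0.657 → ψ₂ = 0.255
Converged at ψ₂ = 0.255.
  THF: x = 0.363, y = 0.765
  n-octane: x = 0.439, y = 0.186
  n-nonane: x = 0.199, y = 0.049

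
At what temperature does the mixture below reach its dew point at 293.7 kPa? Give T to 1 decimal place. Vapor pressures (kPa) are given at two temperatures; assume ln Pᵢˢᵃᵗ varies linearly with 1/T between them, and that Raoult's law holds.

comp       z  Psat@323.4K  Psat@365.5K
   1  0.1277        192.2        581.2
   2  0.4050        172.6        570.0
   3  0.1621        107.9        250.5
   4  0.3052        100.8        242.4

Dew-point temperature: Σzᵢ·P/Pᵢˢᵃᵗ(T) = 1. Interpolate ln Pᵢˢᵃᵗ = aᵢ + bᵢ/T.
  T = 323.4 K: ΣzᵢP/Pᵢˢᵃᵗ = 2.2148
  T = 365.5 K: ΣzᵢP/Pᵢˢᵃᵗ = 0.8331
  T = 344.4 K: ΣzᵢP/Pᵢˢᵃᵗ = 1.3161
  T = 354.9 K: ΣzᵢP/Pᵢˢᵃᵗ = 1.0405
  T = 360.2 K: ΣzᵢP/Pᵢˢᵃᵗ = 0.9294
  T = 357.5 K: ΣzᵢP/Pᵢˢᵃᵗ = 0.9840
  T = 356.2 K: ΣzᵢP/Pᵢˢᵃᵗ = 1.0117
Interpolating between 356.2 K and 357.5 K gives T ≈ 356.7 K.

T = 356.7 K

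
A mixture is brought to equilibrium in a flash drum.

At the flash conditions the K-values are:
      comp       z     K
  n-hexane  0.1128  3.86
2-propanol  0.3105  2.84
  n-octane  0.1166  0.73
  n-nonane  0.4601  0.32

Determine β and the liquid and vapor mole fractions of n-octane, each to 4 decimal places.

β = 0.4152, x_n-octane = 0.1313, y_n-octane = 0.0959

Rachford–Rice: g(β) = Σ zᵢ(Kᵢ−1)/(1+β(Kᵢ−1)) = 0.
Check two-phase: ΣzᵢKᵢ = 1.5496 > 1 and Σzᵢ/Kᵢ = 1.7361 > 1, so g(0) = 0.5496 > 0 and g(1) = -0.7361 < 0.
Newton iteration, β⁰ = 0.5:
  β = 0.5000: g = -0.08011, g' = -0.9412 → β = 0.4149
  β = 0.4149: g = 0.00026, g' = -0.9547 → β = 0.4152
Converged at β = 0.4152.
Compositions from xᵢ = zᵢ/(1+β(Kᵢ−1)), yᵢ = Kᵢxᵢ:
  n-hexane: x = 0.0516, y = 0.1991
  2-propanol: x = 0.1760, y = 0.4999
  n-octane: x = 0.1313, y = 0.0959
  n-nonane: x = 0.6411, y = 0.2051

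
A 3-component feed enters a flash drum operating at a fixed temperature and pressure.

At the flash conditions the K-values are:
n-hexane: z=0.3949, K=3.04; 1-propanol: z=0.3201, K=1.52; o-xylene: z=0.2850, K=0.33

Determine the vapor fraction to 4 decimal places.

Rachford–Rice: g(ψ) = Σ zᵢ(Kᵢ−1)/(1+ψ(Kᵢ−1)) = 0.
Check two-phase: ΣzᵢKᵢ = 1.7811 > 1 and Σzᵢ/Kᵢ = 1.2041 > 1, so g(0) = 0.7811 > 0 and g(1) = -0.2041 < 0.
Newton–Raphson from ψ = 0.34:
  ψ = 0.3400: g = 0.36983, g' = -0.8500 → ψ = 0.7751
  ψ = 0.7751: g = 0.03350, g' = -0.8443 → ψ = 0.8148
  ψ = 0.8148: g = -0.00096, g' = -0.8950 → ψ = 0.8137
Converged at ψ = 0.8137.

ψ = 0.8137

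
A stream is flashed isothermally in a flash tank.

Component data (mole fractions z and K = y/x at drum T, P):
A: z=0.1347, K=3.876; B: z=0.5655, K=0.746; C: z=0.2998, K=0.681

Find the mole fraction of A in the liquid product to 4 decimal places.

x_A = 0.0878

Iterate (Newton) starting at ψ = 0.31:
  ψ = 0.3100: g = -0.05724, g' = -0.3919 → ψ = 0.1640
  ψ = 0.1640: g = 0.01247, g' = -0.5882 → ψ = 0.1852
  ψ = 0.1852: g = 0.00042, g' = -0.5490 → ψ = 0.1859
Converged at ψ = 0.1859.
Compositions from xᵢ = zᵢ/(1+ψ(Kᵢ−1)), yᵢ = Kᵢxᵢ:
  A: x = 0.0878, y = 0.3402
  B: x = 0.5935, y = 0.4428
  C: x = 0.3187, y = 0.2170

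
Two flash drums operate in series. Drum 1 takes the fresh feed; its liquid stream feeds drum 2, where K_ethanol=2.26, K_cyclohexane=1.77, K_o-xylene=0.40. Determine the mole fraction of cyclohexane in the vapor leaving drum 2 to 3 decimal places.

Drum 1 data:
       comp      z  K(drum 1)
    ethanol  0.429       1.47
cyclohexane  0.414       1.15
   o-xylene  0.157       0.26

y_cyclohexane (drum 2) = 0.398

Drum 1:
Newton–Raphson from ψ₁ = 0.35:
  ψ₁ = 0.350: g = 0.0754, g' = -0.235 → ψ₁ = 0.671
  ψ₁ = 0.671: g = -0.0210, g' = -0.402 → ψ₁ = 0.619
  ψ₁ = 0.619: g = -0.0012, g' = -0.357 → ψ₁ = 0.615
Converged at ψ₁ = 0.615.
Drum-1 compositions:
  ethanol: x = 0.333, y = 0.489
  cyclohexane: x = 0.379, y = 0.436
  o-xylene: x = 0.288, y = 0.075
Drum-2 feed = drum-1 liquid: z₂ = (0.3328, 0.3790, 0.2882).
Drum 2:
Let ψ₂ = V/F and solve Σ zᵢ(Kᵢ−1)/(1+ψ₂(Kᵢ−1)) = 0.
Check two-phase: ΣzᵢKᵢ = 1.538 > 1 and Σzᵢ/Kᵢ = 1.082 > 1, so g(0) = 0.538 > 0 and g(1) = -0.082 < 0.
Newton–Raphson from ψ₂ = 0.5:
  ψ₂ = 0.500: g = 0.2209, g' = -0.528 → ψ₂ = 0.919
  ψ₂ = 0.919: g = -0.0200, g' = -0.706 → ψ₂ = 0.890
Converged at ψ₂ = 0.890.
  ethanol: x = 0.157, y = 0.355
  cyclohexane: x = 0.225, y = 0.398
  o-xylene: x = 0.618, y = 0.247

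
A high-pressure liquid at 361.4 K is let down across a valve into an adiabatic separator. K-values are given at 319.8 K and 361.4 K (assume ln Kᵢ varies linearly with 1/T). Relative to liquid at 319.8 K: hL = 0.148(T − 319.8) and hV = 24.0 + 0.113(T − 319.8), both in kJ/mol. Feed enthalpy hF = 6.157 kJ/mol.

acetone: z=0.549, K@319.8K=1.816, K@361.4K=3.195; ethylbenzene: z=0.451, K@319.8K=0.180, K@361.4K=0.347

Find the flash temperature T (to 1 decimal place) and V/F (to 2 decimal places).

Adiabatic flash: solve Rachford–Rice at each trial T, then check hF = ψ·hV(T) + (1−ψ)·hL(T).
  T = 319.8 K: K = (1.816, 0.180), RR gives ψ = 0.117, H_out = 2.804 kJ/mol
  T = 361.4 K: K = (3.195, 0.347), RR gives ψ = 0.635, H_out = 20.478 kJ/mol
  T = 340.6 K: K = (2.451, 0.255), RR gives ψ = 0.426, H_out = 12.992 kJ/mol
  T = 330.2 K: K = (2.120, 0.215), RR gives ψ = 0.297, H_out = 8.557 kJ/mol
  T = 325.0 K: K = (1.964, 0.197), RR gives ψ = 0.216, H_out = 5.919 kJ/mol
  T = 327.6 K: K = (2.041, 0.206), RR gives ψ = 0.258, H_out = 7.285 kJ/mol
  T = 326.3 K: K = (2.003, 0.202), RR gives ψ = 0.238, H_out = 6.615 kJ/mol
Linear interpolation between T = 325.0 (H_out = 5.919) and T = 326.3 (H_out = 6.615) on hF = 6.157 gives T ≈ 325.4 K, at which ψ = 0.22.

T = 325.4 K, V/F = 0.22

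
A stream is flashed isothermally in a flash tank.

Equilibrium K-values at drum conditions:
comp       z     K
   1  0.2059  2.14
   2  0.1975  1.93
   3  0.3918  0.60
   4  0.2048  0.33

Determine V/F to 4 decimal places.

Rachford–Rice: g(V/F) = Σ zᵢ(Kᵢ−1)/(1+V/F(Kᵢ−1)) = 0.
Check two-phase: ΣzᵢKᵢ = 1.1245 > 1 and Σzᵢ/Kᵢ = 1.4722 > 1, so g(0) = 0.1245 > 0 and g(1) = -0.4722 < 0.
Newton–Raphson from V/F = 0.5:
  V/F = 0.5000: g = -0.12736, g' = -0.4940 → V/F = 0.2422
  V/F = 0.2422: g = -0.00347, g' = -0.4860 → V/F = 0.2350
Converged at V/F = 0.2350.

V/F = 0.2350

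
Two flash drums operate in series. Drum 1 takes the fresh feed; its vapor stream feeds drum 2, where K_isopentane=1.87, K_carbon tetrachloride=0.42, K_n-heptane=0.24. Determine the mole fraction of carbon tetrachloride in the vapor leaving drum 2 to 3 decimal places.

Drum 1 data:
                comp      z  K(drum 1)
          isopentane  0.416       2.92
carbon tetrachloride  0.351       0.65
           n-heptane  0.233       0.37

Drum 1:
Material balance + equilibrium reduce to Σ zᵢ(Kᵢ−1)/(1+ψ₁(Kᵢ−1)) = 0.
Check two-phase: ΣzᵢKᵢ = 1.529 > 1 and Σzᵢ/Kᵢ = 1.312 > 1, so g(0) = 0.529 > 0 and g(1) = -0.312 < 0.
Newton iteration, ψ₁⁰ = 0.66:
  ψ₁ = 0.660: g = -0.0587, g' = -0.642 → ψ₁ = 0.569
  ψ₁ = 0.569: g = -0.0002, g' = -0.642 → ψ₁ = 0.568
Converged at ψ₁ = 0.568.
Drum-1 compositions:
  isopentane: x = 0.199, y = 0.581
  carbon tetrachloride: x = 0.438, y = 0.285
  n-heptane: x = 0.363, y = 0.134
Drum-2 feed = drum-1 vapor: z₂ = (0.5809, 0.2848, 0.1343).
Drum 2:
Material balance + equilibrium reduce to Σ zᵢ(Kᵢ−1)/(1+ψ₂(Kᵢ−1)) = 0.
g(0) = ΣzᵢKᵢ − 1 = 0.238 and g(1) = 1 − Σzᵢ/Kᵢ = -0.548, so a root lies in (0, 1).
Iterate (Newton) starting at ψ₂ = 0.5:
  ψ₂ = 0.500: g = -0.0450, g' = -0.605 → ψ₂ = 0.426
  ψ₂ = 0.426: g = -0.0013, g' = -0.573 → ψ₂ = 0.423
Converged at ψ₂ = 0.423.
  isopentane: x = 0.425, y = 0.794
  carbon tetrachloride: x = 0.377, y = 0.159
  n-heptane: x = 0.198, y = 0.048

y_carbon tetrachloride (drum 2) = 0.159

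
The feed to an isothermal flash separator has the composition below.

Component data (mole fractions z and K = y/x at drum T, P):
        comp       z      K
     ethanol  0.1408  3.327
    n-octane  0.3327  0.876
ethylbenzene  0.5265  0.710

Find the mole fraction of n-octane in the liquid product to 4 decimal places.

x_n-octane = 0.3433

Rachford–Rice: g(β) = Σ zᵢ(Kᵢ−1)/(1+β(Kᵢ−1)) = 0.
Feasibility: ΣzᵢKᵢ = 1.1337, Σzᵢ/Kᵢ = 1.1637 — both > 1, two phases present.
Newton–Raphson from β = 0.54:
  β = 0.5400: g = -0.08006, g' = -0.2178 → β = 0.1725
  β = 0.1725: g = 0.03091, g' = -0.4426 → β = 0.2423
  β = 0.2423: g = 0.00274, g' = -0.3684 → β = 0.2498
Converged at β = 0.2498.
Compositions from xᵢ = zᵢ/(1+β(Kᵢ−1)), yᵢ = Kᵢxᵢ:
  ethanol: x = 0.0890, y = 0.2962
  n-octane: x = 0.3433, y = 0.3008
  ethylbenzene: x = 0.5676, y = 0.4030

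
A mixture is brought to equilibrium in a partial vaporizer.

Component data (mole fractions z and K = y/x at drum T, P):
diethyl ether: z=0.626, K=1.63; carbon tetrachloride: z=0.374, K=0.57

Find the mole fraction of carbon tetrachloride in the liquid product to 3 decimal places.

x_carbon tetrachloride = 0.594

Let ψ = V/F and solve Σ zᵢ(Kᵢ−1)/(1+ψ(Kᵢ−1)) = 0.
Check two-phase: ΣzᵢKᵢ = 1.234 > 1 and Σzᵢ/Kᵢ = 1.040 > 1, so g(0) = 0.234 > 0 and g(1) = -0.040 < 0.
Newton–Raphson from ψ = 0.5:
  ψ = 0.500: g = 0.0950, g' = -0.256 → ψ = 0.871
  ψ = 0.871: g = -0.0026, g' = -0.280 → ψ = 0.862
Converged at ψ = 0.862.
Compositions from xᵢ = zᵢ/(1+ψ(Kᵢ−1)), yᵢ = Kᵢxᵢ:
  diethyl ether: x = 0.406, y = 0.661
  carbon tetrachloride: x = 0.594, y = 0.339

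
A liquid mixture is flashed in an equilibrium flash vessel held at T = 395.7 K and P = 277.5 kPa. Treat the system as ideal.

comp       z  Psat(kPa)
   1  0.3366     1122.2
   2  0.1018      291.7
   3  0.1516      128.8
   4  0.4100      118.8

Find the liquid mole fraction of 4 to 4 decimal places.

Raoult's law: Kᵢ = Pᵢˢᵃᵗ/P = Pᵢˢᵃᵗ/277.5.
  K_1 = 1122.2/277.5 = 4.043964, K_2 = 291.7/277.5 = 1.051171, K_3 = 128.8/277.5 = 0.464144, K_4 = 118.8/277.5 = 0.428108
Material balance + equilibrium reduce to Σ zᵢ(Kᵢ−1)/(1+ψ(Kᵢ−1)) = 0.
Check two-phase: ΣzᵢKᵢ = 1.7141 > 1 and Σzᵢ/Kᵢ = 1.4644 > 1, so g(0) = 0.7141 > 0 and g(1) = -0.4644 < 0.
Iterate (Newton) starting at ψ = 0.53:
  ψ = 0.5300: g = -0.05277, g' = -0.8180 → ψ = 0.4655
  ψ = 0.4655: g = 0.00125, g' = -0.8605 → ψ = 0.4669
Converged at ψ = 0.4669.
Compositions from xᵢ = zᵢ/(1+ψ(Kᵢ−1)), yᵢ = Kᵢxᵢ:
  1: x = 0.1390, y = 0.5622
  2: x = 0.0994, y = 0.1045
  3: x = 0.2022, y = 0.0938
  4: x = 0.5594, y = 0.2395

x_4 = 0.5594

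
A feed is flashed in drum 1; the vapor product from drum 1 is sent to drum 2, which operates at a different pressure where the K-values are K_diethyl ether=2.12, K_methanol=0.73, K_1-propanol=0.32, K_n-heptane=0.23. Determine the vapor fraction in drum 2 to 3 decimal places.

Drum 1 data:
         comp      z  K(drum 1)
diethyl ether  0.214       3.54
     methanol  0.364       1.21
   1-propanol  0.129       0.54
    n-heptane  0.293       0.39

V/F (drum 2) = 0.188

Drum 1:
Material balance + equilibrium reduce to Σ zᵢ(Kᵢ−1)/(1+ψ₁(Kᵢ−1)) = 0.
Check two-phase: ΣzᵢKᵢ = 1.382 > 1 and Σzᵢ/Kᵢ = 1.351 > 1, so g(0) = 0.382 > 0 and g(1) = -0.351 < 0.
Newton iteration, ψ₁⁰ = 0.66:
  ψ₁ = 0.660: g = -0.1142, g' = -0.567 → ψ₁ = 0.459
  ψ₁ = 0.459: g = -0.0026, g' = -0.562 → ψ₁ = 0.454
Converged at ψ₁ = 0.454.
Drum-1 compositions:
  diethyl ether: x = 0.099, y = 0.352
  methanol: x = 0.332, y = 0.402
  1-propanol: x = 0.163, y = 0.088
  n-heptane: x = 0.405, y = 0.158
Drum-2 feed = drum-1 vapor: z₂ = (0.3518, 0.4021, 0.0881, 0.1580).
Drum 2:
Rachford–Rice: g(ψ₂) = Σ zᵢ(Kᵢ−1)/(1+ψ₂(Kᵢ−1)) = 0.
g(0) = ΣzᵢKᵢ − 1 = 0.104 and g(1) = 1 − Σzᵢ/Kᵢ = -0.679, so a root lies in (0, 1).
Newton iteration, ψ₂⁰ = 0.5:
  ψ₂ = 0.500: g = -0.1615, g' = -0.562 → ψ₂ = 0.212
  ψ₂ = 0.212: g = -0.0124, g' = -0.511 → ψ₂ = 0.188
Converged at ψ₂ = 0.188.
  diethyl ether: x = 0.291, y = 0.616
  methanol: x = 0.424, y = 0.309
  1-propanol: x = 0.101, y = 0.032
  n-heptane: x = 0.185, y = 0.043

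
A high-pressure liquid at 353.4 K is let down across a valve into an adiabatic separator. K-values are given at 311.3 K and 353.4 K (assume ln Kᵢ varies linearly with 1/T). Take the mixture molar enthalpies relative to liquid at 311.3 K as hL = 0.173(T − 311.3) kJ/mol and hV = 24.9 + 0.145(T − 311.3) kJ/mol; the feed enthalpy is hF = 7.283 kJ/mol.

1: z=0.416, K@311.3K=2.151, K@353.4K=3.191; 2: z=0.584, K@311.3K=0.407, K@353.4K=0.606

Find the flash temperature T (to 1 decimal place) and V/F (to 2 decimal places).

Adiabatic flash: solve Rachford–Rice at each trial T, then check hF = ψ·hV(T) + (1−ψ)·hL(T).
  T = 311.3 K: K = (2.151, 0.407), RR gives ψ = 0.194, H_out = 4.834 kJ/mol
  T = 353.4 K: K = (3.191, 0.606), RR gives ψ = 0.789, H_out = 26.006 kJ/mol
  T = 332.4 K: K = (2.654, 0.503), RR gives ψ = 0.484, H_out = 15.422 kJ/mol
  T = 321.9 K: K = (2.399, 0.454), RR gives ψ = 0.345, H_out = 10.319 kJ/mol
  T = 316.6 K: K = (2.274, 0.430), RR gives ψ = 0.272, H_out = 7.645 kJ/mol
  T = 314.0 K: K = (2.213, 0.419), RR gives ψ = 0.234, H_out = 6.287 kJ/mol
  T = 315.3 K: K = (2.243, 0.425), RR gives ψ = 0.253, H_out = 6.970 kJ/mol
Linear interpolation between T = 315.3 (H_out = 6.970) and T = 316.6 (H_out = 7.645) on hF = 7.283 gives T ≈ 315.9 K, at which ψ = 0.26.

T = 315.9 K, V/F = 0.26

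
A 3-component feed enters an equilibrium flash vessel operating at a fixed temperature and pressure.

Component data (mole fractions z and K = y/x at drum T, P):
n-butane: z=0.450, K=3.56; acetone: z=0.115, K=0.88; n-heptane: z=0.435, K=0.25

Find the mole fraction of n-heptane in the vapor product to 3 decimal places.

Material balance + equilibrium reduce to Σ zᵢ(Kᵢ−1)/(1+ψ(Kᵢ−1)) = 0.
g(0) = ΣzᵢKᵢ − 1 = 0.812 and g(1) = 1 − Σzᵢ/Kᵢ = -0.997, so a root lies in (0, 1).
Iterate (Newton) starting at ψ = 0.5:
  ψ = 0.500: g = -0.0314, g' = -1.196 → ψ = 0.474
Converged at ψ = 0.474.
Compositions from xᵢ = zᵢ/(1+ψ(Kᵢ−1)), yᵢ = Kᵢxᵢ:
  n-butane: x = 0.203, y = 0.724
  acetone: x = 0.122, y = 0.107
  n-heptane: x = 0.675, y = 0.169

y_n-heptane = 0.169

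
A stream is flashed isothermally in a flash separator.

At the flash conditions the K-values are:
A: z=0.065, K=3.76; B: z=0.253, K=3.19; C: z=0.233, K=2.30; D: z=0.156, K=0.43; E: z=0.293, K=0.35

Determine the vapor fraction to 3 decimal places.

ψ = 0.634

Rachford–Rice: g(ψ) = Σ zᵢ(Kᵢ−1)/(1+ψ(Kᵢ−1)) = 0.
Feasibility: ΣzᵢKᵢ = 1.757, Σzᵢ/Kᵢ = 1.398 — both > 1, two phases present.
Newton iteration, ψ⁰ = 0.66:
  ψ = 0.660: g = -0.0229, g' = -0.889 → ψ = 0.634
Converged at ψ = 0.634.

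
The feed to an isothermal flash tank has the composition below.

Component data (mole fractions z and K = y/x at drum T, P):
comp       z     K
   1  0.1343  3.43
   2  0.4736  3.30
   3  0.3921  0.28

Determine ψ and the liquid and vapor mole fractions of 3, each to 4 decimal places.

ψ = 0.6759, x_3 = 0.7638, y_3 = 0.2139

Let ψ = V/F and solve Σ zᵢ(Kᵢ−1)/(1+ψ(Kᵢ−1)) = 0.
g(0) = ΣzᵢKᵢ − 1 = 1.1333 and g(1) = 1 − Σzᵢ/Kᵢ = -0.5830, so a root lies in (0, 1).
Newton–Raphson from ψ = 0.38:
  ψ = 0.3800: g = 0.36229, g' = -1.3130 → ψ = 0.6559
  ψ = 0.6559: g = 0.02507, g' = -1.2458 → ψ = 0.6761
  ψ = 0.6761: g = -0.00023, g' = -1.2690 → ψ = 0.6759
Converged at ψ = 0.6759.
Compositions from xᵢ = zᵢ/(1+ψ(Kᵢ−1)), yᵢ = Kᵢxᵢ:
  1: x = 0.0508, y = 0.1743
  2: x = 0.1854, y = 0.6118
  3: x = 0.7638, y = 0.2139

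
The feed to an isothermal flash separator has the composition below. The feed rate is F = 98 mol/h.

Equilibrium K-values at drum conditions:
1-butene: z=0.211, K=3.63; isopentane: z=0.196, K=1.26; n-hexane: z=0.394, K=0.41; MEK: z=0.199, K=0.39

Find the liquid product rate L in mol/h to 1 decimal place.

Newton iteration, β⁰ = 0.5:
  β = 0.500: g = -0.2196, g' = -0.712 → β = 0.192
  β = 0.192: g = 0.0180, g' = -0.927 → β = 0.211
Converged at β = 0.211.
Then V = β·F = 0.2114·98 = 20.7 mol/h and L = F − V = 77.3 mol/h.

L = 77.3 mol/h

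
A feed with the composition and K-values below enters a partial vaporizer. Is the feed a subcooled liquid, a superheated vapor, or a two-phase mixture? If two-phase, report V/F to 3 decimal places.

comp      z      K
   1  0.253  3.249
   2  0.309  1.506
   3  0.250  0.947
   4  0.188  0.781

superheated vapor

ΣzᵢKᵢ = 1.671; Σzᵢ/Kᵢ = 0.788.
Since Σzᵢ/Kᵢ < 1 the mixture is above its dew point — single vapor phase.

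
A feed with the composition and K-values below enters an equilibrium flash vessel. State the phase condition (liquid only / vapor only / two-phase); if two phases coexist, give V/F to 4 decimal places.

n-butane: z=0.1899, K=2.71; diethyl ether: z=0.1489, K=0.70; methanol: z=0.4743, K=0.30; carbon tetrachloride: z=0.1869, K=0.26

liquid only

ΣzᵢKᵢ = 0.8097; Σzᵢ/Kᵢ = 2.5826.
Since ΣzᵢKᵢ < 1 the mixture is below its bubble point — single liquid phase.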